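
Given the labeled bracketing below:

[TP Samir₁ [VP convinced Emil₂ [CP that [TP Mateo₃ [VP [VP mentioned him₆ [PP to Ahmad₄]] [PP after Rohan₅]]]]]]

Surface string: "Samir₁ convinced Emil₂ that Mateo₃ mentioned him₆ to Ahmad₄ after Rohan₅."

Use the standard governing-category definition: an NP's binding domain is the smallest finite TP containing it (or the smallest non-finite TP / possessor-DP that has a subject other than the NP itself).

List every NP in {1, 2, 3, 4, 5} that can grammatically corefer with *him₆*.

*him* is a pronoun, so Principle B applies: it must be free in its binding domain.
Binding domain of *him₆*: the embedded TP, whose subject is Mateo₃.
*Samir₁* c-commands the pronoun but from outside its binding domain, and is not c-commanded by it → coindexation permitted.
*Emil₂* c-commands the pronoun but from outside its binding domain, and is not c-commanded by it → coindexation permitted.
*Mateo₃* c-commands the pronoun within its binding domain → coindexation would violate Principle B.
*Ahmad₄*: the pronoun c-commands this R-expression → coindexation would violate Principle C on *Ahmad₄*.
*Rohan₅* and the pronoun do not c-command one another → neither Principle B nor Principle C is at stake; coindexation permitted.

{1, 2, 5}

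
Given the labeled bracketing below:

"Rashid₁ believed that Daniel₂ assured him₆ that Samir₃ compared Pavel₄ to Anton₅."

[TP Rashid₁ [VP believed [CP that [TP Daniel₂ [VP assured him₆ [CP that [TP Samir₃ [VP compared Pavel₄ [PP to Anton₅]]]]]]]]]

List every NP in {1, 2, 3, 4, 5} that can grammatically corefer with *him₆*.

*him* is a pronoun, so Principle B applies: it must be free in its binding domain.
Binding domain of *him₆*: the embedded TP, whose subject is Daniel₂.
*Rashid₁* c-commands the pronoun but from outside its binding domain, and is not c-commanded by it → coindexation permitted.
*Daniel₂* c-commands the pronoun within its binding domain → coindexation would violate Principle B.
*Samir₃*: the pronoun c-commands this R-expression → coindexation would violate Principle C on *Samir₃*.
*Pavel₄*: the pronoun c-commands this R-expression → coindexation would violate Principle C on *Pavel₄*.
*Anton₅*: the pronoun c-commands this R-expression → coindexation would violate Principle C on *Anton₅*.

{1}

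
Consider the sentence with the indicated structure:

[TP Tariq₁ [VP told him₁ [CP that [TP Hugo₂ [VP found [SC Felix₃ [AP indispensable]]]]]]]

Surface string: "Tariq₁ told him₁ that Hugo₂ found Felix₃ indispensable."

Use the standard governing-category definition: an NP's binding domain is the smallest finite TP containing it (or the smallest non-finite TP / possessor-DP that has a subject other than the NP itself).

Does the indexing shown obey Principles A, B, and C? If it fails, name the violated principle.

Principle B

The two coindexed NPs are *Tariq₁* and *him₁*.
*him₁* is a pronoun. Its binding domain is the matrix TP, whose subject is Tariq₁.
*Tariq₁* c-commands it within that domain and carries the same index.
The pronoun is locally bound → Principle B violation.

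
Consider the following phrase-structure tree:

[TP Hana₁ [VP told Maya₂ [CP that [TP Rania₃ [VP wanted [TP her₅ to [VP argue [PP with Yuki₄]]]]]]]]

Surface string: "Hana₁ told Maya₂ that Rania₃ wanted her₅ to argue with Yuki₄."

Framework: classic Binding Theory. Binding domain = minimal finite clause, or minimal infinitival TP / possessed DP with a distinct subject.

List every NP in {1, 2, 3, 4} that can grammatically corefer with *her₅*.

*her* is a pronoun, so Principle B applies: it must be free in its binding domain.
Binding domain of *her₅*: the embedded TP, whose subject is Rania₃.
*Hana₁* c-commands the pronoun but from outside its binding domain, and is not c-commanded by it → coindexation permitted.
*Maya₂* c-commands the pronoun but from outside its binding domain, and is not c-commanded by it → coindexation permitted.
*Rania₃* c-commands the pronoun within its binding domain → coindexation would violate Principle B.
*Yuki₄*: the pronoun c-commands this R-expression → coindexation would violate Principle C on *Yuki₄*.

{1, 2}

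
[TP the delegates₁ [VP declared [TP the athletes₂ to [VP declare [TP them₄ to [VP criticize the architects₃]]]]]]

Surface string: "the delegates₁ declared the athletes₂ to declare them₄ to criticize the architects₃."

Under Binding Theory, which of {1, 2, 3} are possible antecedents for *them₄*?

*them* is a pronoun, so Principle B applies: it must be free in its binding domain.
Binding domain of *them₄*: the embedded TP, whose subject is the athletes₂.
*the delegates₁* c-commands the pronoun but from outside its binding domain, and is not c-commanded by it → coindexation permitted.
*the athletes₂* c-commands the pronoun within its binding domain → coindexation would violate Principle B.
*the architects₃*: the pronoun c-commands this R-expression → coindexation would violate Principle C on *the architects₃*.

{1}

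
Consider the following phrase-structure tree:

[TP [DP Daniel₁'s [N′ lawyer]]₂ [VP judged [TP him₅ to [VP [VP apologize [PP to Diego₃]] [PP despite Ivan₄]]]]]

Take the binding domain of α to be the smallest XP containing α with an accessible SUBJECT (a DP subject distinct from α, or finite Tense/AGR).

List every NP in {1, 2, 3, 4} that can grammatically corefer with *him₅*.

*him* is a pronoun, so Principle B applies: it must be free in its binding domain.
Binding domain of *him₅*: the matrix TP, whose subject is [Daniel₁'s lawyer]₂.
*Daniel₁* and the pronoun do not c-command one another → neither Principle B nor Principle C is at stake; coindexation permitted.
*[Daniel₁'s lawyer]₂* c-commands the pronoun within its binding domain → coindexation would violate Principle B.
*Diego₃*: the pronoun c-commands this R-expression → coindexation would violate Principle C on *Diego₃*.
*Ivan₄*: the pronoun c-commands this R-expression → coindexation would violate Principle C on *Ivan₄*.

{1}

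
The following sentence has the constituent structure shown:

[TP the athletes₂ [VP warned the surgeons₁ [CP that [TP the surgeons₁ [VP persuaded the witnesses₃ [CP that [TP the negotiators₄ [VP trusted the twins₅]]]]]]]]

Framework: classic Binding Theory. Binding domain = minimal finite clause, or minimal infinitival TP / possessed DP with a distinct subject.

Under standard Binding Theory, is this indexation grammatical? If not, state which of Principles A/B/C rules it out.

Principle C

The two coindexed NPs are *the surgeons₁* (the higher occurrence) and *the surgeons₁* (the lower occurrence).
*the surgeons₁* (the lower occurrence) is an R-expression. Principle C requires it to be free everywhere.
*the surgeons₁* (the higher occurrence) c-commands it and carries the same index.
The R-expression is bound → Principle C violation.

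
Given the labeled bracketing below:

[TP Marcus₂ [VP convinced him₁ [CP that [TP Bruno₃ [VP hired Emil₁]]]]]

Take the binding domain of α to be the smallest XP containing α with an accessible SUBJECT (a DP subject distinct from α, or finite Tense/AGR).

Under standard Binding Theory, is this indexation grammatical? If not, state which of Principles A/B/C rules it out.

Principle C

The two coindexed NPs are *him₁* and *Emil₁*.
*Emil₁* is an R-expression. Principle C requires it to be free everywhere.
*him₁* c-commands it and carries the same index.
The R-expression is bound → Principle C violation.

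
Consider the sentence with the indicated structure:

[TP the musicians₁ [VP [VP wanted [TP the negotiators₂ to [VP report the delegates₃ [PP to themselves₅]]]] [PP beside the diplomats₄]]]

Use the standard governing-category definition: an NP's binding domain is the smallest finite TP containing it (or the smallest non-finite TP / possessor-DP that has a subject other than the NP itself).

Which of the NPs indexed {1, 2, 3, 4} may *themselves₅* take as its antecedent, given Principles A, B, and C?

*themselves* is an anaphor, so Principle A applies: it must be bound in its binding domain.
Binding domain of *themselves₅*: the embedded TP, whose subject is the negotiators₂.
*the musicians₁* c-commands the anaphor but is outside its binding domain → cannot satisfy Principle A.
*the negotiators₂* c-commands the anaphor within its binding domain → licit binder.
*the delegates₃* c-commands the anaphor within its binding domain → licit binder.
*the diplomats₄* does not c-command the anaphor → cannot bind it.

{2, 3}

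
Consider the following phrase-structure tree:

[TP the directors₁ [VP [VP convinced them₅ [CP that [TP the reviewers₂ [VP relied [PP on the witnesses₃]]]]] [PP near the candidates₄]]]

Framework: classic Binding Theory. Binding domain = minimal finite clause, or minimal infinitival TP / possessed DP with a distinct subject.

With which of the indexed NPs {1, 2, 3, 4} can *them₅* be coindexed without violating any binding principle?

*them* is a pronoun, so Principle B applies: it must be free in its binding domain.
Binding domain of *them₅*: the matrix TP, whose subject is the directors₁.
*the directors₁* c-commands the pronoun within its binding domain → coindexation would violate Principle B.
*the reviewers₂*: the pronoun c-commands this R-expression → coindexation would violate Principle C on *the reviewers₂*.
*the witnesses₃*: the pronoun c-commands this R-expression → coindexation would violate Principle C on *the witnesses₃*.
*the candidates₄* and the pronoun do not c-command one another → neither Principle B nor Principle C is at stake; coindexation permitted.

{4}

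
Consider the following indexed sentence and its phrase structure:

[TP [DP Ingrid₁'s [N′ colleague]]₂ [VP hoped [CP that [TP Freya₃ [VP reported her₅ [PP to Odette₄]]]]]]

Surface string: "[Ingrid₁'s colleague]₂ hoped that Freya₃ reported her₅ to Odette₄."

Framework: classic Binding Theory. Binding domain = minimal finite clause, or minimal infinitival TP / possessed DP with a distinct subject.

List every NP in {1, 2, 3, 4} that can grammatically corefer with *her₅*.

*her* is a pronoun, so Principle B applies: it must be free in its binding domain.
Binding domain of *her₅*: the embedded TP, whose subject is Freya₃.
*Ingrid₁* and the pronoun do not c-command one another → neither Principle B nor Principle C is at stake; coindexation permitted.
*[Ingrid₁'s colleague]₂* c-commands the pronoun but from outside its binding domain, and is not c-commanded by it → coindexation permitted.
*Freya₃* c-commands the pronoun within its binding domain → coindexation would violate Principle B.
*Odette₄*: the pronoun c-commands this R-expression → coindexation would violate Principle C on *Odette₄*.

{1, 2}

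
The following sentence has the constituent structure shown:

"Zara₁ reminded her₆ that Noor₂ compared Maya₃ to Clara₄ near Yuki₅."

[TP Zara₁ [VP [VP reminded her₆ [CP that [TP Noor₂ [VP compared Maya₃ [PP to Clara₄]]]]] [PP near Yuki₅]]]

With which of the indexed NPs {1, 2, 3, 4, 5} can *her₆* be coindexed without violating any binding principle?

*her* is a pronoun, so Principle B applies: it must be free in its binding domain.
Binding domain of *her₆*: the matrix TP, whose subject is Zara₁.
*Zara₁* c-commands the pronoun within its binding domain → coindexation would violate Principle B.
*Noor₂*: the pronoun c-commands this R-expression → coindexation would violate Principle C on *Noor₂*.
*Maya₃*: the pronoun c-commands this R-expression → coindexation would violate Principle C on *Maya₃*.
*Clara₄*: the pronoun c-commands this R-expression → coindexation would violate Principle C on *Clara₄*.
*Yuki₅* and the pronoun do not c-command one another → neither Principle B nor Principle C is at stake; coindexation permitted.

{5}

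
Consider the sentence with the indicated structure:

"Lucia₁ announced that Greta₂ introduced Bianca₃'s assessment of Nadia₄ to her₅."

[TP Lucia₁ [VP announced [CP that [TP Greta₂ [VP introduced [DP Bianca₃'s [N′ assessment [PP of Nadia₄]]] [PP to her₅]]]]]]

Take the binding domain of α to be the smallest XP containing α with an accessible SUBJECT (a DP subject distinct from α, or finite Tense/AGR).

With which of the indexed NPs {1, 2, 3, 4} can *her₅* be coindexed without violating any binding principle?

*her* is a pronoun, so Principle B applies: it must be free in its binding domain.
Binding domain of *her₅*: the embedded TP, whose subject is Greta₂.
*Lucia₁* c-commands the pronoun but from outside its binding domain, and is not c-commanded by it → coindexation permitted.
*Greta₂* c-commands the pronoun within its binding domain → coindexation would violate Principle B.
*Bianca₃* and the pronoun do not c-command one another → neither Principle B nor Principle C is at stake; coindexation permitted.
*Nadia₄* and the pronoun do not c-command one another → neither Principle B nor Principle C is at stake; coindexation permitted.

{1, 3, 4}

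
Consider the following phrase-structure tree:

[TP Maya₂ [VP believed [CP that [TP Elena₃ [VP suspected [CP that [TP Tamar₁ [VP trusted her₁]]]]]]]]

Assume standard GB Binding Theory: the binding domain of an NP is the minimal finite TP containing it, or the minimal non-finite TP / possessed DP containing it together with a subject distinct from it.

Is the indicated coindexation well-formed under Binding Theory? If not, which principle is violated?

The two coindexed NPs are *Tamar₁* and *her₁*.
*her₁* is a pronoun. Its binding domain is the embedded TP, whose subject is Tamar₁.
*Tamar₁* c-commands it within that domain and carries the same index.
The pronoun is locally bound → Principle B violation.

Principle B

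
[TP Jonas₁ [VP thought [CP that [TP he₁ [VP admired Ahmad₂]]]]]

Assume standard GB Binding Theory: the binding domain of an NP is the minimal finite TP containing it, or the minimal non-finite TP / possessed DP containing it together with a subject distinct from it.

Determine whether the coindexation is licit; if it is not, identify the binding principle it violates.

The two coindexed NPs are *Jonas₁* and *he₁*.
*he₁* is a pronoun; nothing c-commands it within its binding domain (the embedded TP.), so Principle B holds trivially.
*Jonas₁* is an R-expression; *he₁* does not c-command it, and no other NP shares its index, so Principle C is satisfied.
All principles are respected.

grammatical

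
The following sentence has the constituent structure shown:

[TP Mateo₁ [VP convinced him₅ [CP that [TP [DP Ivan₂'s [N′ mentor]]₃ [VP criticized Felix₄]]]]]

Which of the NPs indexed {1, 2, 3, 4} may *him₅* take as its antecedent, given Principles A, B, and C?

*him* is a pronoun, so Principle B applies: it must be free in its binding domain.
Binding domain of *him₅*: the matrix TP, whose subject is Mateo₁.
*Mateo₁* c-commands the pronoun within its binding domain → coindexation would violate Principle B.
*Ivan₂*: the pronoun c-commands this R-expression → coindexation would violate Principle C on *Ivan₂*.
*[Ivan₂'s mentor]₃*: the pronoun c-commands this R-expression → coindexation would violate Principle C on *[Ivan₂'s mentor]₃*.
*Felix₄*: the pronoun c-commands this R-expression → coindexation would violate Principle C on *Felix₄*.

none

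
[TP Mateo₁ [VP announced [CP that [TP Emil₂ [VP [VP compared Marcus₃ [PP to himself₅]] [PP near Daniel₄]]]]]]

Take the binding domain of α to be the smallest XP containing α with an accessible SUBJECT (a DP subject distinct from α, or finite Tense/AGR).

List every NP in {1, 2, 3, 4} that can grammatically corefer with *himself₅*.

*himself* is an anaphor, so Principle A applies: it must be bound in its binding domain.
Binding domain of *himself₅*: the embedded TP, whose subject is Emil₂.
*Mateo₁* c-commands the anaphor but is outside its binding domain → cannot satisfy Principle A.
*Emil₂* c-commands the anaphor within its binding domain → licit binder.
*Marcus₃* c-commands the anaphor within its binding domain → licit binder.
*Daniel₄* does not c-command the anaphor → cannot bind it.

{2, 3}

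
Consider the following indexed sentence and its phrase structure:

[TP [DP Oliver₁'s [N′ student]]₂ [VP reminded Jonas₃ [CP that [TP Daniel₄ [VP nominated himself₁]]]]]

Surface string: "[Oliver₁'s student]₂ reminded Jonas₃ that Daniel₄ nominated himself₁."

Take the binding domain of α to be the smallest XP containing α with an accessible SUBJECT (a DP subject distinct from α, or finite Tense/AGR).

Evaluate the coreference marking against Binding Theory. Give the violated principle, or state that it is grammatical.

Principle A

The two coindexed NPs are *Oliver₁* and *himself₁*.
*himself₁* is an anaphor. Principle A requires it to be bound within its binding domain — the embedded TP, whose subject is Daniel₄.
Within that domain it is c-commanded by *Daniel₄*, which does not share its index.
*Oliver₁* does not c-command the anaphor at all.
The anaphor is unbound in its domain → Principle A violation.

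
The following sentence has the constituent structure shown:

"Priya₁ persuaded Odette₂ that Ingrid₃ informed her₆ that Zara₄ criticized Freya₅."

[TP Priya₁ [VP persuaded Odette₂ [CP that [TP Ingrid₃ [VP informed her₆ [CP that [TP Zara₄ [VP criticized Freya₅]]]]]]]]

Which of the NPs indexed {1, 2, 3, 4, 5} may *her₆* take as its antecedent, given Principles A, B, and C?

{1, 2}

*her* is a pronoun, so Principle B applies: it must be free in its binding domain.
Binding domain of *her₆*: the embedded TP, whose subject is Ingrid₃.
*Priya₁* c-commands the pronoun but from outside its binding domain, and is not c-commanded by it → coindexation permitted.
*Odette₂* c-commands the pronoun but from outside its binding domain, and is not c-commanded by it → coindexation permitted.
*Ingrid₃* c-commands the pronoun within its binding domain → coindexation would violate Principle B.
*Zara₄*: the pronoun c-commands this R-expression → coindexation would violate Principle C on *Zara₄*.
*Freya₅*: the pronoun c-commands this R-expression → coindexation would violate Principle C on *Freya₅*.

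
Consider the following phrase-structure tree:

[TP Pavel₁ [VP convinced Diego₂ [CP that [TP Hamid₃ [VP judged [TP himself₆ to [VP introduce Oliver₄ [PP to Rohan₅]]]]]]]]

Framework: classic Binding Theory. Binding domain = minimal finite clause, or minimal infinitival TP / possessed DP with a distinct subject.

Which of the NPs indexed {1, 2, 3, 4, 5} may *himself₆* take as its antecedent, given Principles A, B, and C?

*himself* is an anaphor, so Principle A applies: it must be bound in its binding domain.
Binding domain of *himself₆*: the embedded TP, whose subject is Hamid₃.
*Pavel₁* c-commands the anaphor but is outside its binding domain → cannot satisfy Principle A.
*Diego₂* c-commands the anaphor but is outside its binding domain → cannot satisfy Principle A.
*Hamid₃* c-commands the anaphor within its binding domain → licit binder.
*Oliver₄* does not c-command the anaphor → cannot bind it.
*Rohan₅* does not c-command the anaphor → cannot bind it.

{3}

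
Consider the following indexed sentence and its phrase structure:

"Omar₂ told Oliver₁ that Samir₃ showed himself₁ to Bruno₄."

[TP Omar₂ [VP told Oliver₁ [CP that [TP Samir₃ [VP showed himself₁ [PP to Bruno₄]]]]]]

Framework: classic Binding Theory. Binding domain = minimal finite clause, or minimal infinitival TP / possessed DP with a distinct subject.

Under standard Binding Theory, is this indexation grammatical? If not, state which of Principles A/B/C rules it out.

The two coindexed NPs are *Oliver₁* and *himself₁*.
*himself₁* is an anaphor. Principle A requires it to be bound within its binding domain — the embedded TP, whose subject is Samir₃.
Within that domain it is c-commanded by *Samir₃*, which does not share its index.
*Oliver₁* does c-command the anaphor, but from outside its binding domain.
The anaphor is unbound in its domain → Principle A violation.

Principle A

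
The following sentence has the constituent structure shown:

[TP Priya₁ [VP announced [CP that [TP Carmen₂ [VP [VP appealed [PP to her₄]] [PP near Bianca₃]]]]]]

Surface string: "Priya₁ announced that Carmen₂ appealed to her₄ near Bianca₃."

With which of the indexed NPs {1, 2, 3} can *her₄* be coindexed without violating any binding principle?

*her* is a pronoun, so Principle B applies: it must be free in its binding domain.
Binding domain of *her₄*: the embedded TP, whose subject is Carmen₂.
*Priya₁* c-commands the pronoun but from outside its binding domain, and is not c-commanded by it → coindexation permitted.
*Carmen₂* c-commands the pronoun within its binding domain → coindexation would violate Principle B.
*Bianca₃* and the pronoun do not c-command one another → neither Principle B nor Principle C is at stake; coindexation permitted.

{1, 3}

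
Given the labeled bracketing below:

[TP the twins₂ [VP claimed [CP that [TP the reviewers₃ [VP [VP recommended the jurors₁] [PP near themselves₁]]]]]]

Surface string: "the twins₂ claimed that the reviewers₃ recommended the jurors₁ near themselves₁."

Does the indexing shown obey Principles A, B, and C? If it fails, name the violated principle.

The two coindexed NPs are *the jurors₁* and *themselves₁*.
*themselves₁* is an anaphor. Principle A requires it to be bound within its binding domain — the embedded TP, whose subject is the reviewers₃.
Within that domain it is c-commanded by *the reviewers₃*, which does not share its index.
*the jurors₁* does not c-command the anaphor at all.
The anaphor is unbound in its domain → Principle A violation.

Principle A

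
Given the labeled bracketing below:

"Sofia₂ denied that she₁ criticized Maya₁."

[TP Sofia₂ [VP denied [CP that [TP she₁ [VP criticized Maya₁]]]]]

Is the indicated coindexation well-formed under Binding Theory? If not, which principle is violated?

The two coindexed NPs are *she₁* and *Maya₁*.
*Maya₁* is an R-expression. Principle C requires it to be free everywhere.
*she₁* c-commands it and carries the same index.
The R-expression is bound → Principle C violation.

Principle C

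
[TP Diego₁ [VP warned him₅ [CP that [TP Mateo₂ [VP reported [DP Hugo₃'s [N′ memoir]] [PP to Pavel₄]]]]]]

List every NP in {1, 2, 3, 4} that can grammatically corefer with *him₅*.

none

*him* is a pronoun, so Principle B applies: it must be free in its binding domain.
Binding domain of *him₅*: the matrix TP, whose subject is Diego₁.
*Diego₁* c-commands the pronoun within its binding domain → coindexation would violate Principle B.
*Mateo₂*: the pronoun c-commands this R-expression → coindexation would violate Principle C on *Mateo₂*.
*Hugo₃*: the pronoun c-commands this R-expression → coindexation would violate Principle C on *Hugo₃*.
*Pavel₄*: the pronoun c-commands this R-expression → coindexation would violate Principle C on *Pavel₄*.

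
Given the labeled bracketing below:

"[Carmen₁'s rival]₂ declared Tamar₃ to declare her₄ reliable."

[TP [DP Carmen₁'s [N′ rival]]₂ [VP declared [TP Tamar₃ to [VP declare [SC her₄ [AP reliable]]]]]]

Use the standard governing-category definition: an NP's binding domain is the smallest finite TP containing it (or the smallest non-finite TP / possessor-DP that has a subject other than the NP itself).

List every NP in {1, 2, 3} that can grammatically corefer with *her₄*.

*her* is a pronoun, so Principle B applies: it must be free in its binding domain.
Binding domain of *her₄*: the embedded TP, whose subject is Tamar₃.
*Carmen₁* and the pronoun do not c-command one another → neither Principle B nor Principle C is at stake; coindexation permitted.
*[Carmen₁'s rival]₂* c-commands the pronoun but from outside its binding domain, and is not c-commanded by it → coindexation permitted.
*Tamar₃* c-commands the pronoun within its binding domain → coindexation would violate Principle B.

{1, 2}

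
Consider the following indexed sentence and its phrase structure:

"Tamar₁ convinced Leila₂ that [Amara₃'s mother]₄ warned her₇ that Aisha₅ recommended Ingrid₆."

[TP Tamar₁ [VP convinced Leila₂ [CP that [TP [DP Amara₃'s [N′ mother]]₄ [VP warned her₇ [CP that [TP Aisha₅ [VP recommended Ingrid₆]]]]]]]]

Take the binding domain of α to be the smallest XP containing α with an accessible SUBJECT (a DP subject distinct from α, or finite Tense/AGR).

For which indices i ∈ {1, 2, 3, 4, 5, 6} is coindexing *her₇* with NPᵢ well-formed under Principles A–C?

*her* is a pronoun, so Principle B applies: it must be free in its binding domain.
Binding domain of *her₇*: the embedded TP, whose subject is [Amara₃'s mother]₄.
*Tamar₁* c-commands the pronoun but from outside its binding domain, and is not c-commanded by it → coindexation permitted.
*Leila₂* c-commands the pronoun but from outside its binding domain, and is not c-commanded by it → coindexation permitted.
*Amara₃* and the pronoun do not c-command one another → neither Principle B nor Principle C is at stake; coindexation permitted.
*[Amara₃'s mother]₄* c-commands the pronoun within its binding domain → coindexation would violate Principle B.
*Aisha₅*: the pronoun c-commands this R-expression → coindexation would violate Principle C on *Aisha₅*.
*Ingrid₆*: the pronoun c-commands this R-expression → coindexation would violate Principle C on *Ingrid₆*.

{1, 2, 3}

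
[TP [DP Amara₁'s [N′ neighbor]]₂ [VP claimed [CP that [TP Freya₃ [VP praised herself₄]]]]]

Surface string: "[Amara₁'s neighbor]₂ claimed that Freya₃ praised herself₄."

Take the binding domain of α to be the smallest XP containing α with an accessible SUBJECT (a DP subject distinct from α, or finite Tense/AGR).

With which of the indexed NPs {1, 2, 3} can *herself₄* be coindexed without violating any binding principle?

{3}

*herself* is an anaphor, so Principle A applies: it must be bound in its binding domain.
Binding domain of *herself₄*: the embedded TP, whose subject is Freya₃.
*Amara₁* does not c-command the anaphor → cannot bind it.
*[Amara₁'s neighbor]₂* c-commands the anaphor but is outside its binding domain → cannot satisfy Principle A.
*Freya₃* c-commands the anaphor within its binding domain → licit binder.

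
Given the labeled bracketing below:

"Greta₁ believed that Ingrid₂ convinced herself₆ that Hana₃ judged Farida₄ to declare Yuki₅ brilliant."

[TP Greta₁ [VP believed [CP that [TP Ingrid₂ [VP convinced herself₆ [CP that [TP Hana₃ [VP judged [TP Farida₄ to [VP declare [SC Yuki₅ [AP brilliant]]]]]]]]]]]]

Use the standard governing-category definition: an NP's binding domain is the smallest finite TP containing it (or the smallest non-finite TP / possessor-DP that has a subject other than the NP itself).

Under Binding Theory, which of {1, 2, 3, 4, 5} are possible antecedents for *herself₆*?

{2}

*herself* is an anaphor, so Principle A applies: it must be bound in its binding domain.
Binding domain of *herself₆*: the embedded TP, whose subject is Ingrid₂.
*Greta₁* c-commands the anaphor but is outside its binding domain → cannot satisfy Principle A.
*Ingrid₂* c-commands the anaphor within its binding domain → licit binder.
*Hana₃* does not c-command the anaphor → cannot bind it.
*Farida₄* does not c-command the anaphor → cannot bind it.
*Yuki₅* does not c-command the anaphor → cannot bind it.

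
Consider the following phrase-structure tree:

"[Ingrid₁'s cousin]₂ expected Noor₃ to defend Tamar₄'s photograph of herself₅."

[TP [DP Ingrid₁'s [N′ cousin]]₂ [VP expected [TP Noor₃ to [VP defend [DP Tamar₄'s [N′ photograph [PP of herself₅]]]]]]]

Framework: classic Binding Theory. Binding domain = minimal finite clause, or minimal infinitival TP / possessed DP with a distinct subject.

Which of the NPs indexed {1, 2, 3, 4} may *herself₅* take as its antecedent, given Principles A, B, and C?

*herself* is an anaphor, so Principle A applies: it must be bound in its binding domain.
Binding domain of *herself₅*: the possessed DP, whose subject is Tamar₄.
*Ingrid₁* does not c-command the anaphor → cannot bind it.
*[Ingrid₁'s cousin]₂* c-commands the anaphor but is outside its binding domain → cannot satisfy Principle A.
*Noor₃* c-commands the anaphor but is outside its binding domain → cannot satisfy Principle A.
*Tamar₄* c-commands the anaphor within its binding domain → licit binder.

{4}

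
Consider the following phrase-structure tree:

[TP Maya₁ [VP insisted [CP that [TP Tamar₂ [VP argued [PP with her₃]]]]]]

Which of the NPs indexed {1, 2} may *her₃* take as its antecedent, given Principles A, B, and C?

*her* is a pronoun, so Principle B applies: it must be free in its binding domain.
Binding domain of *her₃*: the embedded TP, whose subject is Tamar₂.
*Maya₁* c-commands the pronoun but from outside its binding domain, and is not c-commanded by it → coindexation permitted.
*Tamar₂* c-commands the pronoun within its binding domain → coindexation would violate Principle B.

{1}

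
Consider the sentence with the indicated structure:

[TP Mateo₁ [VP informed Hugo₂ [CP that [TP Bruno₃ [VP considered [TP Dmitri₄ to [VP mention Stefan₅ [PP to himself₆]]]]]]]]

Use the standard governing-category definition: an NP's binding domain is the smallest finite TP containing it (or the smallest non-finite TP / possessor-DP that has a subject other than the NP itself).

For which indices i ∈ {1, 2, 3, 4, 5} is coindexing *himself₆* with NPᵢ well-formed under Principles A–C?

{4, 5}

*himself* is an anaphor, so Principle A applies: it must be bound in its binding domain.
Binding domain of *himself₆*: the embedded TP, whose subject is Dmitri₄.
*Mateo₁* c-commands the anaphor but is outside its binding domain → cannot satisfy Principle A.
*Hugo₂* c-commands the anaphor but is outside its binding domain → cannot satisfy Principle A.
*Bruno₃* c-commands the anaphor but is outside its binding domain → cannot satisfy Principle A.
*Dmitri₄* c-commands the anaphor within its binding domain → licit binder.
*Stefan₅* c-commands the anaphor within its binding domain → licit binder.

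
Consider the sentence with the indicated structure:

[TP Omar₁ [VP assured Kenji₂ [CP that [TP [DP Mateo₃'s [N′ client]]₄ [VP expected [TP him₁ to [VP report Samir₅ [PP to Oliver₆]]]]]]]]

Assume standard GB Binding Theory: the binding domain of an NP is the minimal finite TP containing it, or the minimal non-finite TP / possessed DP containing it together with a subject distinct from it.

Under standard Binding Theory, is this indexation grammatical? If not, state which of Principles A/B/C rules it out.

grammatical

The two coindexed NPs are *Omar₁* and *him₁*.
*him₁* is a pronoun; its binding domain is the embedded TP, whose subject is [Mateo₃'s client]₄. Within that domain it is c-commanded only by *[Mateo₃'s client]₄*, which carries a different index — the pronoun is free locally, so Principle B holds.
*Omar₁* is an R-expression; *him₁* does not c-command it, and no other NP shares its index, so Principle C is satisfied.
All principles are respected.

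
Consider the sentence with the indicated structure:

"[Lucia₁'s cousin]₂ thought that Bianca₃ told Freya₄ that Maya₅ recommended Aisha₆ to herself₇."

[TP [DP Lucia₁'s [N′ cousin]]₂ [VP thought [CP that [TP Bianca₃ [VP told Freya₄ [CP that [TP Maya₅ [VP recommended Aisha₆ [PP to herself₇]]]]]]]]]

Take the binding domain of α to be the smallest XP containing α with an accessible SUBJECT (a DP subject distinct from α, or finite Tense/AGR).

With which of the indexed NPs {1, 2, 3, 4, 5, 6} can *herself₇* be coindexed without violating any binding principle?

{5, 6}

*herself* is an anaphor, so Principle A applies: it must be bound in its binding domain.
Binding domain of *herself₇*: the embedded TP, whose subject is Maya₅.
*Lucia₁* does not c-command the anaphor → cannot bind it.
*[Lucia₁'s cousin]₂* c-commands the anaphor but is outside its binding domain → cannot satisfy Principle A.
*Bianca₃* c-commands the anaphor but is outside its binding domain → cannot satisfy Principle A.
*Freya₄* c-commands the anaphor but is outside its binding domain → cannot satisfy Principle A.
*Maya₅* c-commands the anaphor within its binding domain → licit binder.
*Aisha₆* c-commands the anaphor within its binding domain → licit binder.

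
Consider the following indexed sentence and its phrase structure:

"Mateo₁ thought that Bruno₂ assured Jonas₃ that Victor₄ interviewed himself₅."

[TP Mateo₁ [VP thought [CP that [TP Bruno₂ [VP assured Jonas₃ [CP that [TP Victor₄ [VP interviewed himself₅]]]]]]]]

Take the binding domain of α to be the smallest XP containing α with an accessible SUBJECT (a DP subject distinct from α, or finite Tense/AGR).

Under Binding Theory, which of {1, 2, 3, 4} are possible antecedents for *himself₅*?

*himself* is an anaphor, so Principle A applies: it must be bound in its binding domain.
Binding domain of *himself₅*: the embedded TP, whose subject is Victor₄.
*Mateo₁* c-commands the anaphor but is outside its binding domain → cannot satisfy Principle A.
*Bruno₂* c-commands the anaphor but is outside its binding domain → cannot satisfy Principle A.
*Jonas₃* c-commands the anaphor but is outside its binding domain → cannot satisfy Principle A.
*Victor₄* c-commands the anaphor within its binding domain → licit binder.

{4}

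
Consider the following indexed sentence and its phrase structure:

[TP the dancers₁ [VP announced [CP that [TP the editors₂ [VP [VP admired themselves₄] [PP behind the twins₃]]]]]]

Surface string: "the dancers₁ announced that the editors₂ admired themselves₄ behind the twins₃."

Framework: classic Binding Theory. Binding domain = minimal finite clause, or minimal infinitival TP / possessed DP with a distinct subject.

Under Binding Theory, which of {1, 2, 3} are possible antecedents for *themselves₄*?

{2}

*themselves* is an anaphor, so Principle A applies: it must be bound in its binding domain.
Binding domain of *themselves₄*: the embedded TP, whose subject is the editors₂.
*the dancers₁* c-commands the anaphor but is outside its binding domain → cannot satisfy Principle A.
*the editors₂* c-commands the anaphor within its binding domain → licit binder.
*the twins₃* does not c-command the anaphor → cannot bind it.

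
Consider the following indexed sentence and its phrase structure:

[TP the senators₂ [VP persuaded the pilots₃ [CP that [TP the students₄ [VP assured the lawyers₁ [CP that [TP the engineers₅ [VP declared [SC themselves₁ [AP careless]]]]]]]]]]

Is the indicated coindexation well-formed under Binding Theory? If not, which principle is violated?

The two coindexed NPs are *the lawyers₁* and *themselves₁*.
*themselves₁* is an anaphor. Principle A requires it to be bound within its binding domain — the embedded TP, whose subject is the engineers₅.
Within that domain it is c-commanded by *the engineers₅*, which does not share its index.
*the lawyers₁* does c-command the anaphor, but from outside its binding domain.
The anaphor is unbound in its domain → Principle A violation.

Principle A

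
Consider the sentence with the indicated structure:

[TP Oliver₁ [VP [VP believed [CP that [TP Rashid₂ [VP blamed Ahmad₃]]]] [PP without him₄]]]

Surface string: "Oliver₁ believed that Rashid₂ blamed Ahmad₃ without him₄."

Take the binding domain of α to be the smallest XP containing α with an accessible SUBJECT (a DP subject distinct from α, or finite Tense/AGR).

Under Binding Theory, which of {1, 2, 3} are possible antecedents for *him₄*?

*him* is a pronoun, so Principle B applies: it must be free in its binding domain.
Binding domain of *him₄*: the matrix TP, whose subject is Oliver₁.
*Oliver₁* c-commands the pronoun within its binding domain → coindexation would violate Principle B.
*Rashid₂* and the pronoun do not c-command one another → neither Principle B nor Principle C is at stake; coindexation permitted.
*Ahmad₃* and the pronoun do not c-command one another → neither Principle B nor Principle C is at stake; coindexation permitted.

{2, 3}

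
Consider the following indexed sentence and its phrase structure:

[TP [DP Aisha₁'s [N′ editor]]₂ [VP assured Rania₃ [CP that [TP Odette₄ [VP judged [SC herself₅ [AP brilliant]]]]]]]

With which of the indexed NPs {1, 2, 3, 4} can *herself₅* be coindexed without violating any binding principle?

{4}

*herself* is an anaphor, so Principle A applies: it must be bound in its binding domain.
Binding domain of *herself₅*: the embedded TP, whose subject is Odette₄.
*Aisha₁* does not c-command the anaphor → cannot bind it.
*[Aisha₁'s editor]₂* c-commands the anaphor but is outside its binding domain → cannot satisfy Principle A.
*Rania₃* c-commands the anaphor but is outside its binding domain → cannot satisfy Principle A.
*Odette₄* c-commands the anaphor within its binding domain → licit binder.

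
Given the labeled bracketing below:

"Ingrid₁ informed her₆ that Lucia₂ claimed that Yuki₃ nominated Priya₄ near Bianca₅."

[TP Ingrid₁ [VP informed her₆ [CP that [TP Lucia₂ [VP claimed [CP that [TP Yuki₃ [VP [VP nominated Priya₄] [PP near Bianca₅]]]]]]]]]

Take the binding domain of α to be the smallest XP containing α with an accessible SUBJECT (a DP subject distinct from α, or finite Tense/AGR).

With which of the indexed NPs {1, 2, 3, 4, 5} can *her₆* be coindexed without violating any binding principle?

none

*her* is a pronoun, so Principle B applies: it must be free in its binding domain.
Binding domain of *her₆*: the matrix TP, whose subject is Ingrid₁.
*Ingrid₁* c-commands the pronoun within its binding domain → coindexation would violate Principle B.
*Lucia₂*: the pronoun c-commands this R-expression → coindexation would violate Principle C on *Lucia₂*.
*Yuki₃*: the pronoun c-commands this R-expression → coindexation would violate Principle C on *Yuki₃*.
*Priya₄*: the pronoun c-commands this R-expression → coindexation would violate Principle C on *Priya₄*.
*Bianca₅*: the pronoun c-commands this R-expression → coindexation would violate Principle C on *Bianca₅*.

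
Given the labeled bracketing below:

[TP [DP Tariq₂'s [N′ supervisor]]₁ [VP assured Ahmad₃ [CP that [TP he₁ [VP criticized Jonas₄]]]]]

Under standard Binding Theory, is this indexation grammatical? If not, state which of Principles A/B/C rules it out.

The two coindexed NPs are *[Tariq₂'s supervisor]₁* and *he₁*.
*he₁* is a pronoun; nothing c-commands it within its binding domain (the embedded TP.), so Principle B holds trivially.
*[Tariq₂'s supervisor]₁* is an R-expression; *he₁* does not c-command it, and no other NP shares its index, so Principle C is satisfied.
All principles are respected.

grammatical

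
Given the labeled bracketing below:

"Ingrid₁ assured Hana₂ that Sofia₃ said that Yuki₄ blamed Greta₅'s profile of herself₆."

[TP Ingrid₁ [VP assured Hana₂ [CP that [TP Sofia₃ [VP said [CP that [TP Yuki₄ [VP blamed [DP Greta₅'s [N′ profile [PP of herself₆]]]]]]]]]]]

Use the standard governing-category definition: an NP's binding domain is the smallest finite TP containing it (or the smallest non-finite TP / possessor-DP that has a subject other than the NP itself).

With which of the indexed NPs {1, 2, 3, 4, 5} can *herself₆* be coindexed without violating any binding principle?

{5}

*herself* is an anaphor, so Principle A applies: it must be bound in its binding domain.
Binding domain of *herself₆*: the possessed DP, whose subject is Greta₅.
*Ingrid₁* c-commands the anaphor but is outside its binding domain → cannot satisfy Principle A.
*Hana₂* c-commands the anaphor but is outside its binding domain → cannot satisfy Principle A.
*Sofia₃* c-commands the anaphor but is outside its binding domain → cannot satisfy Principle A.
*Yuki₄* c-commands the anaphor but is outside its binding domain → cannot satisfy Principle A.
*Greta₅* c-commands the anaphor within its binding domain → licit binder.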